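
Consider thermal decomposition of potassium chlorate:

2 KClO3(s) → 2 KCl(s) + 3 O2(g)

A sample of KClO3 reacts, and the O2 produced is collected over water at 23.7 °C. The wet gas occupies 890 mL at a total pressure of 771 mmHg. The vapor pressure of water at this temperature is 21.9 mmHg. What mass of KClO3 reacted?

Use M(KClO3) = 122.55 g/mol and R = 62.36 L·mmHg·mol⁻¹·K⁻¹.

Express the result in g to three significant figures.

2.94 g

P(O2) = 771 − 21.9 = 749.1 mmHg
n(O2) = PV/RT = (749.1 × 0.8900) / (62.36 × 296.85) = 0.03602 mol
n(KClO3) = (2/3) × 0.03602 = 0.02401 mol
m(KClO3) = 0.02401 × 122.55 = 2.942 g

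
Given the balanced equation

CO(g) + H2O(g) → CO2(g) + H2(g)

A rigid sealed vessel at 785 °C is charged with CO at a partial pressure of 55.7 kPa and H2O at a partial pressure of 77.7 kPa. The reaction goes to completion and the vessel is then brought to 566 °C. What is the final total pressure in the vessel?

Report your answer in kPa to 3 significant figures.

Because the vessel is rigid and T is held at 785 °C, work the stoichiometry in partial pressures (P_i = n_iRT/V).
P(H2O) required for 55.7 kPa of CO = (1/1) × 55.7 = 55.70 kPa; available 77.7 kPa, so CO is limiting.
P(H2O) remaining = 77.7 − (1/1) × 55.7 = 22.00 kPa
P(gaseous products) = (1+1)/1 × 55.7 = 111.4 kPa
P_total at 785 °C = 22.00 + 111.4 = 133.4 kPa
Scaling to 566 °C: P = 133.4 × 839.15/1058.15 = 105.8 kPa

106 kPa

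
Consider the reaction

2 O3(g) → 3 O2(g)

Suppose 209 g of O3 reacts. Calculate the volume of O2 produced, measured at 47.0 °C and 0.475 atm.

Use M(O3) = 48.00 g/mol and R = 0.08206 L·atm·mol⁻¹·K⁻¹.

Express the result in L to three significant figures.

361 L

n(O3) = 209.0 / 48.00 = 4.354 mol
n(O2) = (3/2) × 4.354 = 6.531 mol
V = nRT/P = 6.531 × 0.08206 × 320.15 / 0.475 = 361.2 L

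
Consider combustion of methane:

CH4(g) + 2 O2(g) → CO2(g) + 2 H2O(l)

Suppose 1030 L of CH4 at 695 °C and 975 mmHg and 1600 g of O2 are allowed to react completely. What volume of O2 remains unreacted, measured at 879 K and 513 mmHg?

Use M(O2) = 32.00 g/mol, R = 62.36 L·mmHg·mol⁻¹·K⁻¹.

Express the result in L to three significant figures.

1790 L

n(CH4) = PV/RT = (975 × 1030) / (62.36 × 968.15) = 16.63 mol
n(O2) = 1600 / 32.00 = 50.00 mol
For 16.63 mol CH4, stoichiometry requires (2/1) × 16.63 = 33.26 mol O2; 50.00 mol is available, so CH4 is limiting.
n(O2) consumed = (2/1) × 16.63 = 33.26 mol; remaining = 50.00 − 33.26 = 16.74 mol
V(O2) = nRT/P = 16.74 × 62.36 × 879 / 513 = 1789 L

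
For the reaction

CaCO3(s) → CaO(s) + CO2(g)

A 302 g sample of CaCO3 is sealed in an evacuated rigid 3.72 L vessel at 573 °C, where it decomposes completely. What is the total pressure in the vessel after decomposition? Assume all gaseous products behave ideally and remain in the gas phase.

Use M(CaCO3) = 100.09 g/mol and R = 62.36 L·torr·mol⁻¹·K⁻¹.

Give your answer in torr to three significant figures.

42800 torr

n(CaCO3) = 302 / 100.09 = 3.017 mol
n(gas produced) = (1/1) × 3.017 = 3.017 mol
P = nRT/V = 3.017 × 62.36 × 846.15 / 3.72 = 42790 torr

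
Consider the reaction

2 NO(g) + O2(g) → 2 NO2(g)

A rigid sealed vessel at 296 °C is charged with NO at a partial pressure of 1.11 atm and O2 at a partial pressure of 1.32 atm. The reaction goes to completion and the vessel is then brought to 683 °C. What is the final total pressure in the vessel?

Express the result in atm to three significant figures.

3.15 atm

With V and T fixed, P_i ∝ n_i, so the mole ratios apply directly to partial pressures at 296 °C.
P(O2) required for 1.11 atm of NO = (1/2) × 1.11 = 0.5550 atm; available 1.32 atm, so NO is limiting.
P(O2) remaining = 1.32 − (1/2) × 1.11 = 0.7650 atm
P(gaseous products) = (2)/2 × 1.11 = 1.110 atm
P_total at 296 °C = 0.7650 + 1.110 = 1.875 atm
Scaling to 683 °C: P = 1.875 × 956.15/569.15 = 3.150 atm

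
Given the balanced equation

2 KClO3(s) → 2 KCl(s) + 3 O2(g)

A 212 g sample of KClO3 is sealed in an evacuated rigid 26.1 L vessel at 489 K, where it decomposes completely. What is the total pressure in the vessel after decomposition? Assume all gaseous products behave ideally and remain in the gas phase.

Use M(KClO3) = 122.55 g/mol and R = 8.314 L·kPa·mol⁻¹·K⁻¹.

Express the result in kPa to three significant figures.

404 kPa

n(KClO3) = 212 / 122.55 = 1.730 mol
n(gas produced) = (3/2) × 1.730 = 2.595 mol
P = nRT/V = 2.595 × 8.314 × 489 / 26.1 = 404.2 kPa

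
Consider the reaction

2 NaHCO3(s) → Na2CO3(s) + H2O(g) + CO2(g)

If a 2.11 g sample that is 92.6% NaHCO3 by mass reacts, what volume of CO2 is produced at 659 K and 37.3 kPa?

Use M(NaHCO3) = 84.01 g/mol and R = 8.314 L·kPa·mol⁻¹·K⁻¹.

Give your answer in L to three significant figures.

mass of NaHCO3 = 2.11 × 92.6/100 = 1.954 g
n(NaHCO3) = 1.954 / 84.01 = 0.02326 mol
n(CO2) = (1/2) × 0.02326 = 0.01163 mol
V = nRT/P = 0.01163 × 8.314 × 659 / 37.3 = 1.708 L

1.71 L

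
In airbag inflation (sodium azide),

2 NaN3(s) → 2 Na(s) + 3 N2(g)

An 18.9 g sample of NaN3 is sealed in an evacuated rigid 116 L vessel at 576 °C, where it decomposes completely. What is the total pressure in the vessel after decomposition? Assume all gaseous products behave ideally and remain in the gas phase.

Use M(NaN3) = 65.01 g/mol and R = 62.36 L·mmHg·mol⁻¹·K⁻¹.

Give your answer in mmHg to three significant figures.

n(NaN3) = 18.9 / 65.01 = 0.2907 mol
n(gas produced) = (3/2) × 0.2907 = 0.4361 mol
P = nRT/V = 0.4361 × 62.36 × 849.15 / 116 = 199.1 mmHg

199 mmHg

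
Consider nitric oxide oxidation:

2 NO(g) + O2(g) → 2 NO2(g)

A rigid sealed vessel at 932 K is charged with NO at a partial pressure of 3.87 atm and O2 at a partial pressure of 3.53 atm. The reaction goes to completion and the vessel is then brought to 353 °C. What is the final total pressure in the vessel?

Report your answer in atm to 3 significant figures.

Because the vessel is rigid and T is held at 932 K, work the stoichiometry in partial pressures (P_i = n_iRT/V).
P(O2) required for 3.87 atm of NO = (1/2) × 3.87 = 1.935 atm; available 3.53 atm, so NO is limiting.
P(O2) remaining = 3.53 − (1/2) × 3.87 = 1.595 atm
P(gaseous products) = (2)/2 × 3.87 = 3.870 atm
P_total at 932 K = 1.595 + 3.870 = 5.465 atm
Scaling to 353 °C: P = 5.465 × 626.15/932 = 3.672 atm

3.67 atm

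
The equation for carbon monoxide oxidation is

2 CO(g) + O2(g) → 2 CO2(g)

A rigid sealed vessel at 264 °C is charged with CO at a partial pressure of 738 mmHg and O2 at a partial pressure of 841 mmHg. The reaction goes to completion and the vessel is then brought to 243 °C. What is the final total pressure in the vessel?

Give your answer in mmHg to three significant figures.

1160 mmHg

At constant V, partial pressures at 264 °C are proportional to moles, so apply stoichiometry directly to pressures.
P(O2) required for 738 mmHg of CO = (1/2) × 738 = 369.0 mmHg; available 841 mmHg, so CO is limiting.
P(O2) remaining = 841 − (1/2) × 738 = 472.0 mmHg
P(gaseous products) = (2)/2 × 738 = 738.0 mmHg
P_total at 264 °C = 472.0 + 738.0 = 1210 mmHg
Scaling to 243 °C: P = 1210 × 516.15/537.15 = 1163 mmHg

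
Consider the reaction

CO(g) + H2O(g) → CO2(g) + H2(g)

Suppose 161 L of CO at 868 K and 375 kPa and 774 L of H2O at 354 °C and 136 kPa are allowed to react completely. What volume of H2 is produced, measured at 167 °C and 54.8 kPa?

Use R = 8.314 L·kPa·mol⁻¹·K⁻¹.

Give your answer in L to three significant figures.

559 L

n(CO) = PV/RT = (375 × 161) / (8.314 × 868) = 8.366 mol
n(H2O) = PV/RT = (136 × 774) / (8.314 × 627.15) = 20.19 mol
For 8.366 mol CO, stoichiometry requires (1/1) × 8.366 = 8.366 mol H2O; 20.19 mol is available, so CO is limiting.
n(H2) = (1/1) × 8.366 = 8.366 mol
V(H2) = nRT/P = 8.366 × 8.314 × 440.15 / 54.8 = 558.7 L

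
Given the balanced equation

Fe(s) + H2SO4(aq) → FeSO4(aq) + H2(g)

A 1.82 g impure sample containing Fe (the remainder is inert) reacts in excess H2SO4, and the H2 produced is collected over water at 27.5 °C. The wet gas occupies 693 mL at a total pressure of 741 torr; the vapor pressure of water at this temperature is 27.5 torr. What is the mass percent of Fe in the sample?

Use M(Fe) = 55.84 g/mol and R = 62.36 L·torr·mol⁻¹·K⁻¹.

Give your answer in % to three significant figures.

P(H2) = 741 − 27.5 = 713.5 torr
n(H2) = PV/RT = (713.5 × 0.6930) / (62.36 × 300.65) = 0.02637 mol
n(Fe) = (1/1) × 0.02637 = 0.02637 mol
m(Fe) = 0.02637 × 55.84 = 1.473 g
%Fe = 1.473 / 1.82 × 100 = 80.93%

80.9 %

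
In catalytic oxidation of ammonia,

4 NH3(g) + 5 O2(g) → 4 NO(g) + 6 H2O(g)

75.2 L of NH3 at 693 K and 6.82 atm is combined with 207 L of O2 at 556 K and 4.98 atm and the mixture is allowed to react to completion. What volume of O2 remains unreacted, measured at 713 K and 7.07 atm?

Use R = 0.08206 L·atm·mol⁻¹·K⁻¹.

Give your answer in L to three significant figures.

n(NH3) = PV/RT = (6.82 × 75.2) / (0.08206 × 693) = 9.019 mol
n(O2) = PV/RT = (4.98 × 207) / (0.08206 × 556) = 22.59 mol
For 9.019 mol NH3, stoichiometry requires (5/4) × 9.019 = 11.27 mol O2; 22.59 mol is available, so NH3 is limiting.
n(O2) consumed = (5/4) × 9.019 = 11.27 mol; remaining = 22.59 − 11.27 = 11.32 mol
V(O2) = nRT/P = 11.32 × 0.08206 × 713 / 7.07 = 93.68 L

93.7 L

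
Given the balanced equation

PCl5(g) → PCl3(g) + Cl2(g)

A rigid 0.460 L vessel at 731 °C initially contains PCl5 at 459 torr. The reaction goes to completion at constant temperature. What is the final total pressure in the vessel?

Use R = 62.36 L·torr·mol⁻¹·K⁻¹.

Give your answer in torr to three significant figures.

918 torr

Rigid vessel, constant T ⇒ P scales with total gas moles (1 → 2).
P_final = (2/1) × 459 = 918.0 torr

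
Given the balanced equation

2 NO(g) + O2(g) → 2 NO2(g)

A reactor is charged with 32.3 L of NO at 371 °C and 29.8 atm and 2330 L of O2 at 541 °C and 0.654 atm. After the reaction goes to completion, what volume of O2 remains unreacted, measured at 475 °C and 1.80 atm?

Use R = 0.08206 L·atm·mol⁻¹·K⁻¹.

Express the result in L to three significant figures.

467 L

n(NO) = PV/RT = (29.8 × 32.3) / (0.08206 × 644.15) = 18.21 mol
n(O2) = PV/RT = (0.654 × 2330) / (0.08206 × 814.15) = 22.81 mol
For 18.21 mol NO, stoichiometry requires (1/2) × 18.21 = 9.105 mol O2; 22.81 mol is available, so NO is limiting.
n(O2) consumed = (1/2) × 18.21 = 9.105 mol; remaining = 22.81 − 9.105 = 13.70 mol
V(O2) = nRT/P = 13.70 × 0.08206 × 748.15 / 1.80 = 467.3 L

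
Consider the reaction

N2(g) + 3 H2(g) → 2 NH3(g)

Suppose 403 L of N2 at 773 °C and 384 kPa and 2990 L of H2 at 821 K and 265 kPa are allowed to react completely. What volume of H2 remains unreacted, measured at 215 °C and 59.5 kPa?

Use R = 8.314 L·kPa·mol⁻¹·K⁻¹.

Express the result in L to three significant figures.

n(N2) = PV/RT = (384 × 403) / (8.314 × 1046.15) = 17.79 mol
n(H2) = PV/RT = (265 × 2990) / (8.314 × 821) = 116.1 mol
For 17.79 mol N2, stoichiometry requires (3/1) × 17.79 = 53.37 mol H2; 116.1 mol is available, so N2 is limiting.
n(H2) consumed = (3/1) × 17.79 = 53.37 mol; remaining = 116.1 − 53.37 = 62.73 mol
V(H2) = nRT/P = 62.73 × 8.314 × 488.15 / 59.5 = 4279 L

4280 L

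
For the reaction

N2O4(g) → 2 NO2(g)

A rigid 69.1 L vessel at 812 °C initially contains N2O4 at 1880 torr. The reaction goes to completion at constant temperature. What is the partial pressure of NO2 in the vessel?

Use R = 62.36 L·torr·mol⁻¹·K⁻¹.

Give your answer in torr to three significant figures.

3760 torr

n(N2O4)₀ = PV/RT = (1880 × 69.1) / (62.36 × 1085.15) = 1.920 mol
n(NO2) = (2/1) × 1.920 = 3.840 mol
P(NO2) = nRT/V = 3.840 × 62.36 × 1085.15 / 69.1 = 3761 torr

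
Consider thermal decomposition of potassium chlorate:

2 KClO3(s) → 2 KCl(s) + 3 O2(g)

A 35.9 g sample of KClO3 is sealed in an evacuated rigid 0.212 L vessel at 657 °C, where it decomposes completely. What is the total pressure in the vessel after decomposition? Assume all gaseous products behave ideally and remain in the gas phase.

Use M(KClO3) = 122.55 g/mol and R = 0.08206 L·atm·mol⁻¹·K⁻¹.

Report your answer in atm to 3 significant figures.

158 atm

n(KClO3) = 35.9 / 122.55 = 0.2929 mol
n(gas produced) = (3/2) × 0.2929 = 0.4394 mol
P = nRT/V = 0.4394 × 0.08206 × 930.15 / 0.212 = 158.2 atm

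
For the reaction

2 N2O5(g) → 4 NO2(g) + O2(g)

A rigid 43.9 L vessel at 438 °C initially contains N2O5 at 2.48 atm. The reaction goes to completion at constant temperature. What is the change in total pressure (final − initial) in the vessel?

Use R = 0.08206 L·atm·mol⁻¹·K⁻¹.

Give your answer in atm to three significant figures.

Rigid vessel, constant T ⇒ P scales with total gas moles (2 → 5).
P_final = (5/2) × 2.48 = 6.200 atm; ΔP = 6.200 − 2.48 = 3.720 atm

3.72 atm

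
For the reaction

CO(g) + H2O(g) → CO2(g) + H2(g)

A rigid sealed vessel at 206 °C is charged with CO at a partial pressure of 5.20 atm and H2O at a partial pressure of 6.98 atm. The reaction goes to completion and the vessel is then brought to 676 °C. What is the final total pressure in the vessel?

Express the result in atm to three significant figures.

24.1 atm

At constant V, partial pressures at 206 °C are proportional to moles, so apply stoichiometry directly to pressures.
P(H2O) required for 5.20 atm of CO = (1/1) × 5.20 = 5.200 atm; available 6.98 atm, so CO is limiting.
P(H2O) remaining = 6.98 − (1/1) × 5.20 = 1.780 atm
P(gaseous products) = (1+1)/1 × 5.20 = 10.40 atm
P_total at 206 °C = 1.780 + 10.40 = 12.18 atm
Scaling to 676 °C: P = 12.18 × 949.15/479.15 = 24.13 atm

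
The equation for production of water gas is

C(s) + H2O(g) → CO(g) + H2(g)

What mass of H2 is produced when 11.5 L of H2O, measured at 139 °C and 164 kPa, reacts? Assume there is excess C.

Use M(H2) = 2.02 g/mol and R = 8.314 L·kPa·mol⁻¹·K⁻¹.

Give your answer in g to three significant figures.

1.11 g

n(H2O) = PV/RT = (164 × 11.5) / (8.314 × 412.15) = 0.5504 mol
n(H2) = (1/1) × 0.5504 = 0.5504 mol
m(H2) = 0.5504 × 2.02 = 1.112 g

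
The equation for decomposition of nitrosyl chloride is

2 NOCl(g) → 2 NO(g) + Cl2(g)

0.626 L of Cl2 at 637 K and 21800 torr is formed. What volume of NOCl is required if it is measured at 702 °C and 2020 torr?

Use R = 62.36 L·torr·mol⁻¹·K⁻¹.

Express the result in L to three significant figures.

n(Cl2) = PV/RT = (21800 × 0.626) / (62.36 × 637) = 0.3435 mol
n(NOCl) = (2/1) × 0.3435 = 0.6870 mol
V = nRT/P = 0.6870 × 62.36 × 975.15 / 2020 = 20.68 L

20.7 L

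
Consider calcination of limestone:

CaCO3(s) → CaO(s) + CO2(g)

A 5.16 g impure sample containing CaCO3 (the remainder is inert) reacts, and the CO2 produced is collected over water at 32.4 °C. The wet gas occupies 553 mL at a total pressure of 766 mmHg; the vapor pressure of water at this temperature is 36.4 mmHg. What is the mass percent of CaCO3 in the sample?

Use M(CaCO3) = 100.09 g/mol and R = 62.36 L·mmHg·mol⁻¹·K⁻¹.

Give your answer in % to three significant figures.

41.1 %

P(CO2) = 766 − 36.4 = 729.6 mmHg
n(CO2) = PV/RT = (729.6 × 0.5530) / (62.36 × 305.55) = 0.02117 mol
n(CaCO3) = (1/1) × 0.02117 = 0.02117 mol
m(CaCO3) = 0.02117 × 100.09 = 2.119 g
%CaCO3 = 2.119 / 5.16 × 100 = 41.07%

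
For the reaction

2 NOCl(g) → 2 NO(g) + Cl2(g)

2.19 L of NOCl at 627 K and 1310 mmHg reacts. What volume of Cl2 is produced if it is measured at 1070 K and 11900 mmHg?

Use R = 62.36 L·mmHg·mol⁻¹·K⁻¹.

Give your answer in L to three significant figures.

0.206 L

n(NOCl) = PV/RT = (1310 × 2.19) / (62.36 × 627) = 0.07337 mol
n(Cl2) = (1/2) × 0.07337 = 0.03669 mol
V = nRT/P = 0.03669 × 62.36 × 1070 / 11900 = 0.2057 L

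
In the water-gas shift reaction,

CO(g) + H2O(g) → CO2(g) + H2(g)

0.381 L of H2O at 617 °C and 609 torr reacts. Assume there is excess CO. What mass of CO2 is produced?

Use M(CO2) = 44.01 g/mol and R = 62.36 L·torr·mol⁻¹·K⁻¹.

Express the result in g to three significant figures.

n(H2O) = PV/RT = (609 × 0.381) / (62.36 × 890.15) = 0.004180 mol
n(CO2) = (1/1) × 0.004180 = 0.004180 mol
m(CO2) = 0.004180 × 44.01 = 0.1840 g

0.184 g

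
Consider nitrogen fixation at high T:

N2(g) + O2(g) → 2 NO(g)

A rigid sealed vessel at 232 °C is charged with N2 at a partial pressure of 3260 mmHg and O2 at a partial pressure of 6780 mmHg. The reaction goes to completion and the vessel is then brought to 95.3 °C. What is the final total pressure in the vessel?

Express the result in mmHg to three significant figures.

7320 mmHg

At constant V, partial pressures at 232 °C are proportional to moles, so apply stoichiometry directly to pressures.
P(O2) required for 3260 mmHg of N2 = (1/1) × 3260 = 3260 mmHg; available 6780 mmHg, so N2 is limiting.
P(O2) remaining = 6780 − (1/1) × 3260 = 3520 mmHg
P(gaseous products) = (2)/1 × 3260 = 6520 mmHg
P_total at 232 °C = 3520 + 6520 = 10040 mmHg
Scaling to 95.3 °C: P = 10040 × 368.45/505.15 = 7323 mmHg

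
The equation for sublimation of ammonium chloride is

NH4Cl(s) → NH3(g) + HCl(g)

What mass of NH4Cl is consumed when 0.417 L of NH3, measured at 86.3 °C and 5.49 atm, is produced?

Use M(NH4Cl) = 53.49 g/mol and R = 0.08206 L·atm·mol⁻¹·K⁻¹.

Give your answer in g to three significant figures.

4.15 g

n(NH3) = PV/RT = (5.49 × 0.417) / (0.08206 × 359.45) = 0.07761 mol
n(NH4Cl) = (1/1) × 0.07761 = 0.07761 mol
m(NH4Cl) = 0.07761 × 53.49 = 4.151 g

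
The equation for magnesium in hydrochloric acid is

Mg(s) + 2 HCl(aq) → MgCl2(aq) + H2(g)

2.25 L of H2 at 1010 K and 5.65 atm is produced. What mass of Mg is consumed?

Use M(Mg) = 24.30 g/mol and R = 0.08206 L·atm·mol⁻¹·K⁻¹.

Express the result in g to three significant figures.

n(H2) = PV/RT = (5.65 × 2.25) / (0.08206 × 1010) = 0.1534 mol
n(Mg) = (1/1) × 0.1534 = 0.1534 mol
m(Mg) = 0.1534 × 24.30 = 3.728 g

3.73 g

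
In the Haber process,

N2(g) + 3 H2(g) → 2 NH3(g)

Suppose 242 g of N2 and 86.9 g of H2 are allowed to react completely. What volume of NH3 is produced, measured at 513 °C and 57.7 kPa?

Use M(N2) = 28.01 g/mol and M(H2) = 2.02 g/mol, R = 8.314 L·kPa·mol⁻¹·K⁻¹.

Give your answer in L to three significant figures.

n(N2) = 242 / 28.01 = 8.640 mol
n(H2) = 86.9 / 2.02 = 43.02 mol
For 8.640 mol N2, stoichiometry requires (3/1) × 8.640 = 25.92 mol H2; 43.02 mol is available, so N2 is limiting.
n(NH3) = (2/1) × 8.640 = 17.28 mol
V(NH3) = nRT/P = 17.28 × 8.314 × 786.15 / 57.7 = 1957 L

1960 L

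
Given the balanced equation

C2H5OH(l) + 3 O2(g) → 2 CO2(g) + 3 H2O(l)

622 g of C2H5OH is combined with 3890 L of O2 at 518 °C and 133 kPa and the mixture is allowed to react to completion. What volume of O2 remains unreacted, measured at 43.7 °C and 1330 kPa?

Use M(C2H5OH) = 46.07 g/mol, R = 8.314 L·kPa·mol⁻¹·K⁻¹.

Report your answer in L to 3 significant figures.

75.6 L

n(C2H5OH) = 622 / 46.07 = 13.50 mol
n(O2) = PV/RT = (133 × 3890) / (8.314 × 791.15) = 78.66 mol
For 13.50 mol C2H5OH, stoichiometry requires (3/1) × 13.50 = 40.50 mol O2; 78.66 mol is available, so C2H5OH is limiting.
n(O2) consumed = (3/1) × 13.50 = 40.50 mol; remaining = 78.66 − 40.50 = 38.16 mol
V(O2) = nRT/P = 38.16 × 8.314 × 316.85 / 1330 = 75.58 L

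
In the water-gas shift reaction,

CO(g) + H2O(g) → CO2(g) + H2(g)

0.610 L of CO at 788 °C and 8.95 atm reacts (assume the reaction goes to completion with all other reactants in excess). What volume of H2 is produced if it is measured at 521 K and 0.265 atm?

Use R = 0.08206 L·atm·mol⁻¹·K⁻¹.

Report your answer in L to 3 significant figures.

n(CO) = PV/RT = (8.95 × 0.610) / (0.08206 × 1061.15) = 0.06270 mol
n(H2) = (1/1) × 0.06270 = 0.06270 mol
V = nRT/P = 0.06270 × 0.08206 × 521 / 0.265 = 10.12 L

10.1 L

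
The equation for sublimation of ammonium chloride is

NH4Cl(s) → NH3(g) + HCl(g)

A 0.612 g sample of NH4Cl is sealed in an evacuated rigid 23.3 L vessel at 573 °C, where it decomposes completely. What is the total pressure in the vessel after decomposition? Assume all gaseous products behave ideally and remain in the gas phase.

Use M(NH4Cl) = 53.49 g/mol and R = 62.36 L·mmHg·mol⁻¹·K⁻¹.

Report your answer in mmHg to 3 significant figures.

51.8 mmHg

n(NH4Cl) = 0.612 / 53.49 = 0.01144 mol
n(gas produced) = (2/1) × 0.01144 = 0.02288 mol
P = nRT/V = 0.02288 × 62.36 × 846.15 / 23.3 = 51.81 mmHg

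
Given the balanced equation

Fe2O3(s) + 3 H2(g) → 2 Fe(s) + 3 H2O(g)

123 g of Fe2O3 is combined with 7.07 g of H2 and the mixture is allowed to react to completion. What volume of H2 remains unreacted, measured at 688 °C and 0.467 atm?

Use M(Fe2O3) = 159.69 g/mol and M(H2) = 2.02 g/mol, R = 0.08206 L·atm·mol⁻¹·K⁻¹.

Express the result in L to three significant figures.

201 L

n(Fe2O3) = 123 / 159.69 = 0.7702 mol
n(H2) = 7.07 / 2.02 = 3.500 mol
For 0.7702 mol Fe2O3, stoichiometry requires (3/1) × 0.7702 = 2.311 mol H2; 3.500 mol is available, so Fe2O3 is limiting.
n(H2) consumed = (3/1) × 0.7702 = 2.311 mol; remaining = 3.500 − 2.311 = 1.189 mol
V(H2) = nRT/P = 1.189 × 0.08206 × 961.15 / 0.467 = 200.8 L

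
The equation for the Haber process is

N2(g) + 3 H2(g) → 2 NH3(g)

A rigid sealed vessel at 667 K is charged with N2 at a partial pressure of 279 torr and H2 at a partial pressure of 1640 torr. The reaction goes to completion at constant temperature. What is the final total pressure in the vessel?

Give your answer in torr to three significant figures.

With V and T fixed, P_i ∝ n_i, so the mole ratios apply directly to partial pressures at 667 K.
P(H2) required for 279 torr of N2 = (3/1) × 279 = 837.0 torr; available 1640 torr, so N2 is limiting.
P(H2) remaining = 1640 − (3/1) × 279 = 803.0 torr
P(gaseous products) = (2)/1 × 279 = 558.0 torr
P_total at 667 K = 803.0 + 558.0 = 1361 torr

1360 torr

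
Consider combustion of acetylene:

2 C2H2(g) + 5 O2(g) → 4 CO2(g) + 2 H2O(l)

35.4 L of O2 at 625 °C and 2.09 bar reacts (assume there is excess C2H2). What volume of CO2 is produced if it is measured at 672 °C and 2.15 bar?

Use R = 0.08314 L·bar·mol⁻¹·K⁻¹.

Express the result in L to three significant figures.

29.0 L

n(O2) = PV/RT = (2.09 × 35.4) / (0.08314 × 898.15) = 0.9908 mol
n(CO2) = (4/5) × 0.9908 = 0.7926 mol
V = nRT/P = 0.7926 × 0.08314 × 945.15 / 2.15 = 28.97 L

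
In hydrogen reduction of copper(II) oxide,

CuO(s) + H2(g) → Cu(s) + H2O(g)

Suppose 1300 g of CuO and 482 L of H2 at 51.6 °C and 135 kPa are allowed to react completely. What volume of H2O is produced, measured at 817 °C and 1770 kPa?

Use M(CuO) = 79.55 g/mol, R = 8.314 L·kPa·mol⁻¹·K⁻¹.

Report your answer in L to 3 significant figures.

n(CuO) = 1300 / 79.55 = 16.34 mol
n(H2) = PV/RT = (135 × 482) / (8.314 × 324.75) = 24.10 mol
For 16.34 mol CuO, stoichiometry requires (1/1) × 16.34 = 16.34 mol H2; 24.10 mol is available, so CuO is limiting.
n(H2O) = (1/1) × 16.34 = 16.34 mol
V(H2O) = nRT/P = 16.34 × 8.314 × 1090.15 / 1770 = 83.67 L

83.7 L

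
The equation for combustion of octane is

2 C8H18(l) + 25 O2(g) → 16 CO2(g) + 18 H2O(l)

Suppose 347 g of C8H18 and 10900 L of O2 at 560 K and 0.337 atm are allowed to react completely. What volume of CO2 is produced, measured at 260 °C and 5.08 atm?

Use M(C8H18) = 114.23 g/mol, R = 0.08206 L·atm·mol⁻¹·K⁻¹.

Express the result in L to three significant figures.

n(C8H18) = 347 / 114.23 = 3.038 mol
n(O2) = PV/RT = (0.337 × 10900) / (0.08206 × 560) = 79.93 mol
For 3.038 mol C8H18, stoichiometry requires (25/2) × 3.038 = 37.97 mol O2; 79.93 mol is available, so C8H18 is limiting.
n(CO2) = (16/2) × 3.038 = 24.30 mol
V(CO2) = nRT/P = 24.30 × 0.08206 × 533.15 / 5.08 = 209.3 L

209 L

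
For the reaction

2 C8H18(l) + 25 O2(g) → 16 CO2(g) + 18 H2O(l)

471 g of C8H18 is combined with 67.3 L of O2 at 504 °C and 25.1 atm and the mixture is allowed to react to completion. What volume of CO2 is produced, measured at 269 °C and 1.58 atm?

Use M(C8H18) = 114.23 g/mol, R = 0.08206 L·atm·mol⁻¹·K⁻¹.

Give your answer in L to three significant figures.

n(C8H18) = 471 / 114.23 = 4.123 mol
n(O2) = PV/RT = (25.1 × 67.3) / (0.08206 × 777.15) = 26.49 mol
For 4.123 mol C8H18, stoichiometry requires (25/2) × 4.123 = 51.54 mol O2; 26.49 mol is available, so O2 is limiting.
n(CO2) = (16/25) × 26.49 = 16.95 mol
V(CO2) = nRT/P = 16.95 × 0.08206 × 542.15 / 1.58 = 477.3 L

477 L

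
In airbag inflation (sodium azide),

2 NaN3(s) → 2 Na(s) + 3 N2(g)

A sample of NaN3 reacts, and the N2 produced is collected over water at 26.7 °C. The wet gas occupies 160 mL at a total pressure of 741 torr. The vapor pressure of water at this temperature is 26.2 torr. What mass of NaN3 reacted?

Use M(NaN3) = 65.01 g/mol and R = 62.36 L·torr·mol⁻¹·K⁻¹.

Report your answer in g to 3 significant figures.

P(N2) = 741 − 26.2 = 714.8 torr
n(N2) = PV/RT = (714.8 × 0.1600) / (62.36 × 299.85) = 0.006116 mol
n(NaN3) = (2/3) × 0.006116 = 0.004077 mol
m(NaN3) = 0.004077 × 65.01 = 0.2650 g

0.265 g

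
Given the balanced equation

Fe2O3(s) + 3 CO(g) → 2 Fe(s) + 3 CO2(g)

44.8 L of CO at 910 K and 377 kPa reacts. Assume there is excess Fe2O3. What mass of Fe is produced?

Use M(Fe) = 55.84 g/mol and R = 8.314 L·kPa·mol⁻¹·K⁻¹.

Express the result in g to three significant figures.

n(CO) = PV/RT = (377 × 44.8) / (8.314 × 910) = 2.232 mol
n(Fe) = (2/3) × 2.232 = 1.488 mol
m(Fe) = 1.488 × 55.84 = 83.09 g

83.1 g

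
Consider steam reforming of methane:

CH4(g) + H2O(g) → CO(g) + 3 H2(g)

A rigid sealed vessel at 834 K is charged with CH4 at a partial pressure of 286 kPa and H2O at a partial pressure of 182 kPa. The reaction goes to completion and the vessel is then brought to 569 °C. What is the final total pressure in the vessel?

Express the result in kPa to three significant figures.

840 kPa

Because the vessel is rigid and T is held at 834 K, work the stoichiometry in partial pressures (P_i = n_iRT/V).
P(H2O) required for 286 kPa of CH4 = (1/1) × 286 = 286.0 kPa; available 182 kPa, so H2O is limiting.
P(CH4) remaining = 286 − (1/1) × 182 = 104.0 kPa
P(gaseous products) = (1+3)/1 × 182 = 728.0 kPa
P_total at 834 K = 104.0 + 728.0 = 832.0 kPa
Scaling to 569 °C: P = 832.0 × 842.15/834 = 840.1 kPa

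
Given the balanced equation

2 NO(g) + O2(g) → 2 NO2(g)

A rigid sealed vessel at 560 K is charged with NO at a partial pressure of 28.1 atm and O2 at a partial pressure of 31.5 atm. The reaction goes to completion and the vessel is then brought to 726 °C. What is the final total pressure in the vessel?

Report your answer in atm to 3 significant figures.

At constant V, partial pressures at 560 K are proportional to moles, so apply stoichiometry directly to pressures.
P(O2) required for 28.1 atm of NO = (1/2) × 28.1 = 14.05 atm; available 31.5 atm, so NO is limiting.
P(O2) remaining = 31.5 − (1/2) × 28.1 = 17.45 atm
P(gaseous products) = (2)/2 × 28.1 = 28.10 atm
P_total at 560 K = 17.45 + 28.10 = 45.55 atm
Scaling to 726 °C: P = 45.55 × 999.15/560 = 81.27 atm

81.3 atm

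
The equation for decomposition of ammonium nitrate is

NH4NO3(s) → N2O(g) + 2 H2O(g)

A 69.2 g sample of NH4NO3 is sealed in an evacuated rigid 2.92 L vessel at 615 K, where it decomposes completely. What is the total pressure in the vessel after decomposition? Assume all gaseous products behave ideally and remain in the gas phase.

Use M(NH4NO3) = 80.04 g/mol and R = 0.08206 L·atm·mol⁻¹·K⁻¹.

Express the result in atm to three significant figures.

n(NH4NO3) = 69.2 / 80.04 = 0.8646 mol
n(gas produced) = (3/1) × 0.8646 = 2.594 mol
P = nRT/V = 2.594 × 0.08206 × 615 / 2.92 = 44.83 atm

44.8 atm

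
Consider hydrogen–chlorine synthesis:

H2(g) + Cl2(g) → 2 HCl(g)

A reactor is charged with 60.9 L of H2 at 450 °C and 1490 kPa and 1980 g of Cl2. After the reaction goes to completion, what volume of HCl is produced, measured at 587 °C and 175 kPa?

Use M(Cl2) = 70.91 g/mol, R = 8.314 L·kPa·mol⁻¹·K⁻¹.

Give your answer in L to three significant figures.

1230 L

n(H2) = PV/RT = (1490 × 60.9) / (8.314 × 723.15) = 15.09 mol
n(Cl2) = 1980 / 70.91 = 27.92 mol
For 15.09 mol H2, stoichiometry requires (1/1) × 15.09 = 15.09 mol Cl2; 27.92 mol is available, so H2 is limiting.
n(HCl) = (2/1) × 15.09 = 30.18 mol
V(HCl) = nRT/P = 30.18 × 8.314 × 860.15 / 175 = 1233 L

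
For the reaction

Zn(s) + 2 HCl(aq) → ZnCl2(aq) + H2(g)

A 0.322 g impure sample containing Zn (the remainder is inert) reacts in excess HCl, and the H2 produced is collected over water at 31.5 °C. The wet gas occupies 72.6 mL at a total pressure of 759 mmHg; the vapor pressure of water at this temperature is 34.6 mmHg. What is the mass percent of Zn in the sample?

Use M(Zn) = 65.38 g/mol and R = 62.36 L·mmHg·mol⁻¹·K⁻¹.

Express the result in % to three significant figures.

56.2 %

P(H2) = 759 − 34.6 = 724.4 mmHg
n(H2) = PV/RT = (724.4 × 0.07260) / (62.36 × 304.65) = 0.002768 mol
n(Zn) = (1/1) × 0.002768 = 0.002768 mol
m(Zn) = 0.002768 × 65.38 = 0.1810 g
%Zn = 0.1810 / 0.322 × 100 = 56.21%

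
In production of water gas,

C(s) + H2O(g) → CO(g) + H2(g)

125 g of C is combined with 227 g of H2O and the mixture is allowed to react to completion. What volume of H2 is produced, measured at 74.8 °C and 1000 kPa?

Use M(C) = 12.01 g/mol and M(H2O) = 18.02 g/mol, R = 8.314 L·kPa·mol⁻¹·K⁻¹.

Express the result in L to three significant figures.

n(C) = 125 / 12.01 = 10.41 mol
n(H2O) = 227 / 18.02 = 12.60 mol
For 10.41 mol C, stoichiometry requires (1/1) × 10.41 = 10.41 mol H2O; 12.60 mol is available, so C is limiting.
n(H2) = (1/1) × 10.41 = 10.41 mol
V(H2) = nRT/P = 10.41 × 8.314 × 347.95 / 1000 = 30.11 L

30.1 L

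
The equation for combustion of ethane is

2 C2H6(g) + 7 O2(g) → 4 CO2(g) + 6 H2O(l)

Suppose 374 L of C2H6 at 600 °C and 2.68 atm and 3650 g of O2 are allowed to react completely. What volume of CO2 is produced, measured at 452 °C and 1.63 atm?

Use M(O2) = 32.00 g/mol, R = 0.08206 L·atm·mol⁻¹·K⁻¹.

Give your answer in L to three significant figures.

n(C2H6) = PV/RT = (2.68 × 374) / (0.08206 × 873.15) = 13.99 mol
n(O2) = 3650 / 32.00 = 114.1 mol
For 13.99 mol C2H6, stoichiometry requires (7/2) × 13.99 = 48.97 mol O2; 114.1 mol is available, so C2H6 is limiting.
n(CO2) = (4/2) × 13.99 = 27.98 mol
V(CO2) = nRT/P = 27.98 × 0.08206 × 725.15 / 1.63 = 1021 L

1020 L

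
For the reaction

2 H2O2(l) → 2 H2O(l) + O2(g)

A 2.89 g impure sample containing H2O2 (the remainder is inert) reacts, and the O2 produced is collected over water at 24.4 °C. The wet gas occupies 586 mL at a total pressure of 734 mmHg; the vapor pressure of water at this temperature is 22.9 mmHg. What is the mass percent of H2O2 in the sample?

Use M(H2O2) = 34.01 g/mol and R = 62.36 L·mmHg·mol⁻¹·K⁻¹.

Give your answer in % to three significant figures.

P(O2) = 734 − 22.9 = 711.1 mmHg
n(O2) = PV/RT = (711.1 × 0.5860) / (62.36 × 297.55) = 0.02246 mol
n(H2O2) = (2/1) × 0.02246 = 0.04492 mol
m(H2O2) = 0.04492 × 34.01 = 1.528 g
%H2O2 = 1.528 / 2.89 × 100 = 52.87%

52.9 %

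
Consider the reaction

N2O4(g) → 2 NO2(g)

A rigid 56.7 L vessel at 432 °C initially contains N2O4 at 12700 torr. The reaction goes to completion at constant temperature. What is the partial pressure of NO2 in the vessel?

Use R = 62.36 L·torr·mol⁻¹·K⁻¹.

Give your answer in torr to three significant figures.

25400 torr

n(N2O4)₀ = PV/RT = (12700 × 56.7) / (62.36 × 705.15) = 16.38 mol
n(NO2) = (2/1) × 16.38 = 32.76 mol
P(NO2) = nRT/V = 32.76 × 62.36 × 705.15 / 56.7 = 25410 torr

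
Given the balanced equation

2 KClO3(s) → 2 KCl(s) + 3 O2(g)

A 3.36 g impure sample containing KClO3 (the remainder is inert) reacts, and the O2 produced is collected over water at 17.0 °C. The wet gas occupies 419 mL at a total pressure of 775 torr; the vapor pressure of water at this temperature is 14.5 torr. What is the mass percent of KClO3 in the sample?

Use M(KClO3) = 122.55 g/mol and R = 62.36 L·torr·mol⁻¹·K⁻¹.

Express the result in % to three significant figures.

42.8 %

P(O2) = 775 − 14.5 = 760.5 torr
n(O2) = PV/RT = (760.5 × 0.4190) / (62.36 × 290.15) = 0.01761 mol
n(KClO3) = (2/3) × 0.01761 = 0.01174 mol
m(KClO3) = 0.01174 × 122.55 = 1.439 g
%KClO3 = 1.439 / 3.36 × 100 = 42.83%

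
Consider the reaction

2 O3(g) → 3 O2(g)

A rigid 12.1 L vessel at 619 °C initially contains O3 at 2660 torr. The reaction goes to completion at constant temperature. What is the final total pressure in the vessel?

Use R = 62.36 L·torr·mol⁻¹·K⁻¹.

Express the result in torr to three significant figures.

3990 torr

Since T and V are fixed, P_final/P_initial = n_final/n_initial = 3/2.
P_final = (3/2) × 2660 = 3990 torr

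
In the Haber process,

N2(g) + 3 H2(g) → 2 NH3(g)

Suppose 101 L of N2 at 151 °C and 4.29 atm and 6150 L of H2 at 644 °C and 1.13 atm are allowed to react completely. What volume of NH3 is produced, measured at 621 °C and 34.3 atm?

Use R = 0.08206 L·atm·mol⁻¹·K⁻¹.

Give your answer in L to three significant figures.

53.3 L

n(N2) = PV/RT = (4.29 × 101) / (0.08206 × 424.15) = 12.45 mol
n(H2) = PV/RT = (1.13 × 6150) / (0.08206 × 917.15) = 92.34 mol
For 12.45 mol N2, stoichiometry requires (3/1) × 12.45 = 37.35 mol H2; 92.34 mol is available, so N2 is limiting.
n(NH3) = (2/1) × 12.45 = 24.90 mol
V(NH3) = nRT/P = 24.90 × 0.08206 × 894.15 / 34.3 = 53.27 L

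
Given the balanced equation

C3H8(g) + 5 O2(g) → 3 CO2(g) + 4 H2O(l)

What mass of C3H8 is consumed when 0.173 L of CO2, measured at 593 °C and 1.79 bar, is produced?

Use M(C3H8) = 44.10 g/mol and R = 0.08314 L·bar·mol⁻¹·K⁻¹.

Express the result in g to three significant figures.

n(CO2) = PV/RT = (1.79 × 0.173) / (0.08314 × 866.15) = 0.004300 mol
n(C3H8) = (1/3) × 0.004300 = 0.001433 mol
m(C3H8) = 0.001433 × 44.10 = 0.06320 g

0.0632 g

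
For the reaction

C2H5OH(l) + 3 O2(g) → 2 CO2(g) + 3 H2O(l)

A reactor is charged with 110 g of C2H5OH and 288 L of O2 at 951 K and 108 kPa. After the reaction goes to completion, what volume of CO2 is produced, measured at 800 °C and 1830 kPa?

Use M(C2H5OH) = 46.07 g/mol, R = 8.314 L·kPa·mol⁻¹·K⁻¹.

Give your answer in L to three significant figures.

12.8 L

n(C2H5OH) = 110 / 46.07 = 2.388 mol
n(O2) = PV/RT = (108 × 288) / (8.314 × 951) = 3.934 mol
For 2.388 mol C2H5OH, stoichiometry requires (3/1) × 2.388 = 7.164 mol O2; 3.934 mol is available, so O2 is limiting.
n(CO2) = (2/3) × 3.934 = 2.623 mol
V(CO2) = nRT/P = 2.623 × 8.314 × 1073.15 / 1830 = 12.79 L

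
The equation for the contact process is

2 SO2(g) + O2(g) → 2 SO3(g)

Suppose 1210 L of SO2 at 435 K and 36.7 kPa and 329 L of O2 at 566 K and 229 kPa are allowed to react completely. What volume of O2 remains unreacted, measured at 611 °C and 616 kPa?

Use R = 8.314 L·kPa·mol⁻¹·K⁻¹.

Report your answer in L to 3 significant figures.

118 L

n(SO2) = PV/RT = (36.7 × 1210) / (8.314 × 435) = 12.28 mol
n(O2) = PV/RT = (229 × 329) / (8.314 × 566) = 16.01 mol
For 12.28 mol SO2, stoichiometry requires (1/2) × 12.28 = 6.140 mol O2; 16.01 mol is available, so SO2 is limiting.
n(O2) consumed = (1/2) × 12.28 = 6.140 mol; remaining = 16.01 − 6.140 = 9.870 mol
V(O2) = nRT/P = 9.870 × 8.314 × 884.15 / 616 = 117.8 L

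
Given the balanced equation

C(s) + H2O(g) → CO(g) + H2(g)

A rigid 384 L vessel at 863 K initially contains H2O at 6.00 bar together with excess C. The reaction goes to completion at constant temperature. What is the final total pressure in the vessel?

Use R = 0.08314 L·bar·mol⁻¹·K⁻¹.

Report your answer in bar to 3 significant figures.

12.0 bar

Rigid vessel, constant T ⇒ P scales with total gas moles (1 → 2).
P_final = (2/1) × 6.00 = 12.00 bar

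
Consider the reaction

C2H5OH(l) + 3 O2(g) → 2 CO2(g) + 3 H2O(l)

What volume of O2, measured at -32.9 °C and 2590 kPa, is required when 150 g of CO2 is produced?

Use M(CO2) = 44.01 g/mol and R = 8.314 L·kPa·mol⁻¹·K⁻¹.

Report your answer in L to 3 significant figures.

n(CO2) = 150.0 / 44.01 = 3.408 mol
n(O2) = (3/2) × 3.408 = 5.112 mol
V = nRT/P = 5.112 × 8.314 × 240.25 / 2590 = 3.942 L

3.94 L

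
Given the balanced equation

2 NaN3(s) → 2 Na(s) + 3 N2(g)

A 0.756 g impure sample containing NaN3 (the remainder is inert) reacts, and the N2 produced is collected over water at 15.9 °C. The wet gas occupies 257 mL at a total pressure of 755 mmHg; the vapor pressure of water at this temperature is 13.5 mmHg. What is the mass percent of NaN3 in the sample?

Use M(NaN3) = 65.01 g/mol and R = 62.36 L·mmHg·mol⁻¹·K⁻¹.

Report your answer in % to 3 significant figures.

60.6 %

P(N2) = 755 − 13.5 = 741.5 mmHg
n(N2) = PV/RT = (741.5 × 0.2570) / (62.36 × 289.05) = 0.01057 mol
n(NaN3) = (2/3) × 0.01057 = 0.007047 mol
m(NaN3) = 0.007047 × 65.01 = 0.4581 g
%NaN3 = 0.4581 / 0.756 × 100 = 60.60%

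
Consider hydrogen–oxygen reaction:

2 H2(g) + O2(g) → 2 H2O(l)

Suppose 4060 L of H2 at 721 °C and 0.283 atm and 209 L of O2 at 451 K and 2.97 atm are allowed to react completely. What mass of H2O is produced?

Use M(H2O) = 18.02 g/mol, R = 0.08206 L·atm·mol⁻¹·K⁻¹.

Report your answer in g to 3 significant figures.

n(H2) = PV/RT = (0.283 × 4060) / (0.08206 × 994.15) = 14.08 mol
n(O2) = PV/RT = (2.97 × 209) / (0.08206 × 451) = 16.77 mol
For 14.08 mol H2, stoichiometry requires (1/2) × 14.08 = 7.040 mol O2; 16.77 mol is available, so H2 is limiting.
n(H2O) = (2/2) × 14.08 = 14.08 mol
m(H2O) = 14.08 × 18.02 = 253.7 g

254 g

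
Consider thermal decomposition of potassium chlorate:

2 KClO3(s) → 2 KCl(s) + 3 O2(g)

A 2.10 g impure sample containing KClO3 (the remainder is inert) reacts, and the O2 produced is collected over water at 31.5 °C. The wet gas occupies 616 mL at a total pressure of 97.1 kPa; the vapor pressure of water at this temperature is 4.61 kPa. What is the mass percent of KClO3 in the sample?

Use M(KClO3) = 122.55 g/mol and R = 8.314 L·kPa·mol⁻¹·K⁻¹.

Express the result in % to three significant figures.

87.5 %

P(O2) = 97.1 − 4.61 = 92.49 kPa
n(O2) = PV/RT = (92.49 × 0.6160) / (8.314 × 304.65) = 0.02249 mol
n(KClO3) = (2/3) × 0.02249 = 0.01499 mol
m(KClO3) = 0.01499 × 122.55 = 1.837 g
%KClO3 = 1.837 / 2.10 × 100 = 87.48%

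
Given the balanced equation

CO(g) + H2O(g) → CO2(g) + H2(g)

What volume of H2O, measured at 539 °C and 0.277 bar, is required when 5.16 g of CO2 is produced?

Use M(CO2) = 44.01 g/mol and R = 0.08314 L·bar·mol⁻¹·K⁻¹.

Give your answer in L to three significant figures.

28.6 L

n(CO2) = 5.160 / 44.01 = 0.1172 mol
n(H2O) = (1/1) × 0.1172 = 0.1172 mol
V = nRT/P = 0.1172 × 0.08314 × 812.15 / 0.277 = 28.57 L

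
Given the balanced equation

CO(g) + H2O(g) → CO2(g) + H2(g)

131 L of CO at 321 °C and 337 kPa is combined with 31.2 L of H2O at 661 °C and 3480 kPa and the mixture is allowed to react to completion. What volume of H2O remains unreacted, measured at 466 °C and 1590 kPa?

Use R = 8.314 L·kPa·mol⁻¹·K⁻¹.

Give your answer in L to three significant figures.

n(CO) = PV/RT = (337 × 131) / (8.314 × 594.15) = 8.937 mol
n(H2O) = PV/RT = (3480 × 31.2) / (8.314 × 934.15) = 13.98 mol
For 8.937 mol CO, stoichiometry requires (1/1) × 8.937 = 8.937 mol H2O; 13.98 mol is available, so CO is limiting.
n(H2O) consumed = (1/1) × 8.937 = 8.937 mol; remaining = 13.98 − 8.937 = 5.043 mol
V(H2O) = nRT/P = 5.043 × 8.314 × 739.15 / 1590 = 19.49 L

19.5 L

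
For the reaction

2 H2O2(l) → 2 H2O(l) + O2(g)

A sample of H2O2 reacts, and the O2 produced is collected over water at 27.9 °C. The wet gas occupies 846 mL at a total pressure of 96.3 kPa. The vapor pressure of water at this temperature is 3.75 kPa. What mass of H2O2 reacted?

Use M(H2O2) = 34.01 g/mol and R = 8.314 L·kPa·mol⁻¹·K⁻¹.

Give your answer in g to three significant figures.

P(O2) = 96.3 − 3.75 = 92.55 kPa
n(O2) = PV/RT = (92.55 × 0.8460) / (8.314 × 301.05) = 0.03128 mol
n(H2O2) = (2/1) × 0.03128 = 0.06256 mol
m(H2O2) = 0.06256 × 34.01 = 2.128 g

2.13 g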